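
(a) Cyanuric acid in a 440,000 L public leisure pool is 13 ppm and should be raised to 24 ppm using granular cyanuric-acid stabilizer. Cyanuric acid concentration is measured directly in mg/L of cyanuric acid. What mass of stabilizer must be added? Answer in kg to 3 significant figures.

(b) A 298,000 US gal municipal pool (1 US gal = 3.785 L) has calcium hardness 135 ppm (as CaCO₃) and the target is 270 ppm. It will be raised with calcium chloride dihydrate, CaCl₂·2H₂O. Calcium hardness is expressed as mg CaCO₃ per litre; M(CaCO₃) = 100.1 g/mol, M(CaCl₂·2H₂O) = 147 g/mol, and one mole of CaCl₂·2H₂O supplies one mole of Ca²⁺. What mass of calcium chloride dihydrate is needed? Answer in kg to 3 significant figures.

(a) CYA to add: (24 − 13) = 11 mg/L × 440,000 L = 4840 g cyanuric acid.

(b) Volume: 298,000 US gal × 3.785 L/gal = 1,127,930 L.
(b) Hardness to add: (270 − 135) = 135 mg/L as CaCO₃ × 1,127,930 L = 152,300 g as CaCO₃.
(b) Moles of Ca²⁺ (1 mol Ca²⁺ ≡ 1 mol CaCO₃): 152,300 / 100.1 g/mol = 1521 mol.
(b) Mass of CaCl₂·2H₂O: 1521 × 147 = 223,600 g.

(a) 4.84 kg; (b) 224 kg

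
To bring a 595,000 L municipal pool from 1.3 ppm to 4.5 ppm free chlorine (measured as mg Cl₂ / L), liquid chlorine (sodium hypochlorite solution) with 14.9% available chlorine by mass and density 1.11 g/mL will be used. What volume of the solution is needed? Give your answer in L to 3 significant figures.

11.5 L

Chlorine deficit: 4.5 − 1.3 = 3.2 ppm = 3.2 mg/L as Cl₂.
Cl₂ equivalent needed: 3.2 mg/L × 595,000 L = 1,904,000 mg = 1904 g.
Product at 14.9% available chlorine: 1904 / 0.149 = 12,780 g.
Volume at density 1.11 g/mL: 12,780 g ÷ 1.11 g/mL = 11,510 mL.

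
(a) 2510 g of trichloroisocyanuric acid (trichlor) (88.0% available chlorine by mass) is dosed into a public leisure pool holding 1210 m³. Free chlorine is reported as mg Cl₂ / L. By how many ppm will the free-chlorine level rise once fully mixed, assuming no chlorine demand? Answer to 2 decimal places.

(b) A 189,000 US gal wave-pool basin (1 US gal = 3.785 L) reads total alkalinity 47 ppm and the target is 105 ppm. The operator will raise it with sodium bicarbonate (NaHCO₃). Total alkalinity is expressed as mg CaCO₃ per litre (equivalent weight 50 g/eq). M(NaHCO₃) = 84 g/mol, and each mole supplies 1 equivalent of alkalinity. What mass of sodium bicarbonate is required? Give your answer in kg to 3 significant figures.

(a) 1.83 ppm; (b) 69.7 kg

(a) Volume: 1210 m³ = 1,210,000 L.
(a) Available chlorine delivered: 2510 g × 0.88 = 2209 g as Cl₂.
(a) Concentration rise: 2209 g / 1,210,000 L = 1.825 mg/L = 1.83 ppm.

(b) Volume: 189,000 US gal × 3.785 L/gal = 715,365 L.
(b) Alkalinity to add: (105 − 47) = 58 mg/L as CaCO₃ × 715,365 L = 41,490 g as CaCO₃.
(b) Equivalents: 41,490 g ÷ 50 g/eq = 829.8 eq.
(b) NaHCO₃ supplies 1 eq per mole → 829.8 mol.
(b) Mass: 829.8 mol × 84 g/mol = 69,710 g.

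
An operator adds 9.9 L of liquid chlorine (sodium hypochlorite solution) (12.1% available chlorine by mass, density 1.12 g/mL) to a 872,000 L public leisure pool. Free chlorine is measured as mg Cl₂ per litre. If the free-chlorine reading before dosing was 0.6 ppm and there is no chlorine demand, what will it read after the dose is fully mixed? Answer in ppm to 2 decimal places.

2.14 ppm

Mass of solution: 9.9 L × 1000 mL/L × 1.12 g/mL = 11,090 g.
Available chlorine delivered: 11,090 g × 0.121 = 1342 g as Cl₂.
Concentration rise: 1342 g / 872,000 L = 1.539 mg/L = 1.54 ppm.
Final FC: 0.6 + 1.54 = 2.14 ppm.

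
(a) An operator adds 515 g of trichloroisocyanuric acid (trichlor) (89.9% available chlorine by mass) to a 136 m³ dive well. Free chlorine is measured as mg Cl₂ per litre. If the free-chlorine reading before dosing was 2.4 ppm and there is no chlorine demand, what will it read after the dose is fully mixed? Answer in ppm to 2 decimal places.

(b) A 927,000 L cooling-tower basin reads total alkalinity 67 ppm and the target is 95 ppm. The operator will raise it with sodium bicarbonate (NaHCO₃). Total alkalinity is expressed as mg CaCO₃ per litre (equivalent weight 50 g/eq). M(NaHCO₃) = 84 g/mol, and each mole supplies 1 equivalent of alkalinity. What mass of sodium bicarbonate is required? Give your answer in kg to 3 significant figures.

(a) 5.80 ppm; (b) 43.6 kg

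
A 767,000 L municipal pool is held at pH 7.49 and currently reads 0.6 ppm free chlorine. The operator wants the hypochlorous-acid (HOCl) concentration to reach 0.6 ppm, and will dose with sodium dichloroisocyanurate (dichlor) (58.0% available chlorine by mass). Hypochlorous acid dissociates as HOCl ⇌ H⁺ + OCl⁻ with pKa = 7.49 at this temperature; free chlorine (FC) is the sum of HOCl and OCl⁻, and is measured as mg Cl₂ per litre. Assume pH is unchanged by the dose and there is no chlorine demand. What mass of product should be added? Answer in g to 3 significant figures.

793 g

[OCl⁻]/[HOCl] = 10^(pH − pKa) = 10^(7.49 − 7.49) = 1; fraction as HOCl = 1/(1 + 1) = 0.5.
Free chlorine required for 0.6 ppm HOCl: 0.6 / 0.5 = 1.2 ppm.
FC to add: 1.2 − 0.6 = 0.6 mg/L as Cl₂.
Cl₂ equivalent: 0.6 mg/L × 767,000 L = 460.2 g.
Product at 58.0% available Cl: 460.2 / 0.58 = 793.4 g.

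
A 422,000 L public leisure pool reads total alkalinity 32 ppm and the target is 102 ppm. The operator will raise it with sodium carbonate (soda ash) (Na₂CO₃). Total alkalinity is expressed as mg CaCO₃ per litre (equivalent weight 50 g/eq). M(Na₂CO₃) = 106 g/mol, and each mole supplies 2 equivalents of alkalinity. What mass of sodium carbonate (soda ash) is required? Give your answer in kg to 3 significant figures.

Alkalinity to add: (102 − 32) = 70 mg/L as CaCO₃ × 422,000 L = 29,540 g as CaCO₃.
Equivalents: 29,540 g ÷ 50 g/eq = 590.8 eq.
Each mole of Na₂CO₃ supplies 2 eq, so 590.8 / 2 = 295.4 mol.
Mass: 295.4 mol × 106 g/mol = 31,310 g.

31.3 kg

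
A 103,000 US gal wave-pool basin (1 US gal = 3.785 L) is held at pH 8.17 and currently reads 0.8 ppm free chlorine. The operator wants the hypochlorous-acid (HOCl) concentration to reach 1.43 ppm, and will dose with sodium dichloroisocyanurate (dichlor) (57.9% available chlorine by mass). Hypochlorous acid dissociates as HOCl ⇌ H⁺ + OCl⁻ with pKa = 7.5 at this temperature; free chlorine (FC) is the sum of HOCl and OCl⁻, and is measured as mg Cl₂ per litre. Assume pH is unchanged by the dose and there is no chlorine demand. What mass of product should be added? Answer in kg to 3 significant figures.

4.93 kg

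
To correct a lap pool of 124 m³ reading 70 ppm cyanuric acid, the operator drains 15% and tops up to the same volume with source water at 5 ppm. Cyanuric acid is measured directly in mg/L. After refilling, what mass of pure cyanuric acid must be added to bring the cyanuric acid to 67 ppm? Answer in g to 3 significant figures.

Volume: 124 m³ = 124,000 L.
After draining 15% and refilling: 70 × 0.85 + 5 × 0.15 = 60.25 ppm.
Deficit to target: 67 − 60.25 = 6.75 mg/L.
Mass: 6.75 mg/L × 124,000 L = 837 g cyanuric acid.

837 g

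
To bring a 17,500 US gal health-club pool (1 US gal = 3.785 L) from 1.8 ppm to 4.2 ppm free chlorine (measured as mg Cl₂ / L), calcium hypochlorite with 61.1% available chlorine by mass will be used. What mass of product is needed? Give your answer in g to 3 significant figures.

Volume: 17,500 US gal × 3.785 L/gal = 66,238 L.
Chlorine deficit: 4.2 − 1.8 = 2.4 ppm = 2.4 mg/L as Cl₂.
Cl₂ equivalent needed: 2.4 mg/L × 66,238 L = 159,000 mg = 159 g.
Product at 61.1% available chlorine: 159 / 0.611 = 260.2 g.

260 g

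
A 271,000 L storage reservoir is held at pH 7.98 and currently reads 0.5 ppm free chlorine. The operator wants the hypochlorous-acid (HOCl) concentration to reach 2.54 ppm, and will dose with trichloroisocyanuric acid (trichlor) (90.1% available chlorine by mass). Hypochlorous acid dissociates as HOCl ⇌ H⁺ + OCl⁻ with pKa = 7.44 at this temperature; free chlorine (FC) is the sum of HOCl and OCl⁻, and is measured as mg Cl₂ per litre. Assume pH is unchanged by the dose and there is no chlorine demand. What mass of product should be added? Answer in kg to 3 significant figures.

[OCl⁻]/[HOCl] = 10^(pH − pKa) = 10^(7.98 − 7.44) = 3.467; fraction as HOCl = 1/(1 + 3.467) = 0.2238.
Free chlorine required for 2.54 ppm HOCl: 2.54 / 0.2238 = 11.35 ppm.
FC to add: 11.35 − 0.5 = 10.85 mg/L as Cl₂.
Cl₂ equivalent: 10.85 mg/L × 271,000 L = 2940 g.
Product at 90.1% available Cl: 2940 / 0.901 = 3263 g.

3.26 kg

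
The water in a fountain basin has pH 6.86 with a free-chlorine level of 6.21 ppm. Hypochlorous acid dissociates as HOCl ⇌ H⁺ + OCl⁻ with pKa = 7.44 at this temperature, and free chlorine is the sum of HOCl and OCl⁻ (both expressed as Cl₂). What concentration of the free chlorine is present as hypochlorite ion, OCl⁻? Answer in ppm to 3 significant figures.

1.29 ppm

[OCl⁻]/[HOCl] = 10^(pH − pKa) = 10^(6.86 − 7.44) = 10^-0.58 = 0.263.
Fraction as HOCl = 1 / (1 + 0.263) = 0.7917.
OCl⁻ = (1 − 0.7917) × 6.21 ppm = 1.293 ppm.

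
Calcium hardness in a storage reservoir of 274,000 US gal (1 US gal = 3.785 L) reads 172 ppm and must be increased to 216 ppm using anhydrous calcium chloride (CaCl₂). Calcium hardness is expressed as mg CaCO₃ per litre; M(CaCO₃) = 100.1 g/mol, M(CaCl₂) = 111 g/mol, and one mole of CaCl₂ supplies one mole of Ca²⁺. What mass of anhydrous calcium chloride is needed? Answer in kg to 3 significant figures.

Volume: 274,000 US gal × 3.785 L/gal = 1,037,090 L.
Hardness to add: (216 − 172) = 44 mg/L as CaCO₃ × 1,037,090 L = 45,630 g as CaCO₃.
Moles of Ca²⁺ (1 mol Ca²⁺ ≡ 1 mol CaCO₃): 45,630 / 100.1 g/mol = 455.9 mol.
Mass of CaCl₂: 455.9 × 111 = 50,600 g.

50.6 kg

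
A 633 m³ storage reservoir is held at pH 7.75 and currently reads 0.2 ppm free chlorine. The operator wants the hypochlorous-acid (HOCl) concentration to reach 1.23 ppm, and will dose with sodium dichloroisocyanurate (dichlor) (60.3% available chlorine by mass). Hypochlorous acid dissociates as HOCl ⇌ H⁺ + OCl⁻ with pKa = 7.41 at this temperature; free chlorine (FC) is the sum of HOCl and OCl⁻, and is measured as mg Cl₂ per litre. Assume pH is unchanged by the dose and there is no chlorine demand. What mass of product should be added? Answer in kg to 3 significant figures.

Volume: 633 m³ = 633,000 L.
[OCl⁻]/[HOCl] = 10^(pH − pKa) = 10^(7.75 − 7.41) = 2.188; fraction as HOCl = 1/(1 + 2.188) = 0.3137.
Free chlorine required for 1.23 ppm HOCl: 1.23 / 0.3137 = 3.921 ppm.
FC to add: 3.921 − 0.2 = 3.721 mg/L as Cl₂.
Cl₂ equivalent: 3.721 mg/L × 633,000 L = 2355 g.
Product at 60.3% available Cl: 2355 / 0.603 = 3906 g.

3.91 kg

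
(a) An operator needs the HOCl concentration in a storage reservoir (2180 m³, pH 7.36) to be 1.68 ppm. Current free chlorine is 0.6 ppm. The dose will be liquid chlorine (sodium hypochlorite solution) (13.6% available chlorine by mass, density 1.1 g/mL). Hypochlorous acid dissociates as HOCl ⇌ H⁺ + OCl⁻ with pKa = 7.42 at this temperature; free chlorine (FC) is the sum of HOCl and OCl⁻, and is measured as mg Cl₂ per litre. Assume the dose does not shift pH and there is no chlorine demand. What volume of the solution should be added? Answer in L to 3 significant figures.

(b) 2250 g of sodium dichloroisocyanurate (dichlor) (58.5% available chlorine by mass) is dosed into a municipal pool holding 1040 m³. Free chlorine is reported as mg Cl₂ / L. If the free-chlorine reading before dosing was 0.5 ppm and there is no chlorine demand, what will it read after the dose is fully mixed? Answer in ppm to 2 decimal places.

(a) 37.1 L; (b) 1.77 ppm

(a) Volume: 2180 m³ = 2,180,000 L.
(a) [OCl⁻]/[HOCl] = 10^(pH − pKa) = 10^(7.36 − 7.42) = 0.871; fraction as HOCl = 1/(1 + 0.871) = 0.5345.
(a) Free chlorine required for 1.68 ppm HOCl: 1.68 / 0.5345 = 3.143 ppm.
(a) FC to add: 3.143 − 0.6 = 2.543 mg/L as Cl₂.
(a) Cl₂ equivalent: 2.543 mg/L × 2,180,000 L = 5544 g.
(a) Product at 13.6% available Cl: 5544 / 0.136 = 40,770 g.
(a) Volume: 40,770 g ÷ 1.1 g/mL = 37,060 mL.

(b) Volume: 1040 m³ = 1,040,000 L.
(b) Available chlorine delivered: 2250 g × 0.585 = 1316 g as Cl₂.
(b) Concentration rise: 1316 g / 1,040,000 L = 1.266 mg/L = 1.27 ppm.
(b) Final FC: 0.5 + 1.27 = 1.77 ppm.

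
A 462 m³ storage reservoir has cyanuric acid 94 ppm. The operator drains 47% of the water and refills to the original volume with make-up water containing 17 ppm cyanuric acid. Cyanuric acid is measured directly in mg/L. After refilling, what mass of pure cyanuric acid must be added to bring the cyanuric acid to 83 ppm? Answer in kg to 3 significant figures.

Volume: 462 m³ = 462,000 L.
After draining 47% and refilling: 94 × 0.53 + 17 × 0.47 = 57.81 ppm.
Deficit to target: 83 − 57.81 = 25.19 mg/L.
Mass: 25.19 mg/L × 462,000 L = 11,640 g cyanuric acid.

11.6 kg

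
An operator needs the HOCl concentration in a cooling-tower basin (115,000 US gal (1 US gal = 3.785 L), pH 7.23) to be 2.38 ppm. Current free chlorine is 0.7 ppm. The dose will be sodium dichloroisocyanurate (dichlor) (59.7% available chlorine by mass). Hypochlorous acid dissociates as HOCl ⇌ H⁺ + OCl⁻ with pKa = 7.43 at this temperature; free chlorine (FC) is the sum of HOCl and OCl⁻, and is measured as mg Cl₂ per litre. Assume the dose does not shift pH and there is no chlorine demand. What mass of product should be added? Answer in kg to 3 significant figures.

Volume: 115,000 US gal × 3.785 L/gal = 435,275 L.
[OCl⁻]/[HOCl] = 10^(pH − pKa) = 10^(7.23 − 7.43) = 0.631; fraction as HOCl = 1/(1 + 0.631) = 0.6131.
Free chlorine required for 2.38 ppm HOCl: 2.38 / 0.6131 = 3.882 ppm.
FC to add: 3.882 − 0.7 = 3.182 mg/L as Cl₂.
Cl₂ equivalent: 3.182 mg/L × 435,275 L = 1385 g.
Product at 59.7% available Cl: 1385 / 0.597 = 2320 g.

2.32 kg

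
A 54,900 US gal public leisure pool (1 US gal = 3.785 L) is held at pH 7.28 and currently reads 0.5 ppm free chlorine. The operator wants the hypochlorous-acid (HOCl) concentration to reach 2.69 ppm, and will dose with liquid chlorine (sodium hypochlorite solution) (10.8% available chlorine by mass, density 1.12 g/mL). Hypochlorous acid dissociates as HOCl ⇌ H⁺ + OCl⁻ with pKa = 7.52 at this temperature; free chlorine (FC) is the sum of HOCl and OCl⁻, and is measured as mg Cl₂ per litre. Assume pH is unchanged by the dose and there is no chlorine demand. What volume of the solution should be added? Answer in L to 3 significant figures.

Volume: 54,900 US gal × 3.785 L/gal = 207,796 L.
[OCl⁻]/[HOCl] = 10^(pH − pKa) = 10^(7.28 − 7.52) = 0.5754; fraction as HOCl = 1/(1 + 0.5754) = 0.6347.
Free chlorine required for 2.69 ppm HOCl: 2.69 / 0.6347 = 4.238 ppm.
FC to add: 4.238 − 0.5 = 3.738 mg/L as Cl₂.
Cl₂ equivalent: 3.738 mg/L × 207,796 L = 776.7 g.
Product at 10.8% available Cl: 776.7 / 0.108 = 7192 g.
Volume: 7192 g ÷ 1.12 g/mL = 6421 mL.

6.42 L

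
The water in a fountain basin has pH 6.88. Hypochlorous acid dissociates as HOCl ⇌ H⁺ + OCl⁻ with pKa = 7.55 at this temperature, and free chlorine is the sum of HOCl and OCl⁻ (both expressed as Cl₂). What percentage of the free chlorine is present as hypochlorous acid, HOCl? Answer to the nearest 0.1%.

82.4%

[OCl⁻]/[HOCl] = 10^(pH − pKa) = 10^(6.88 − 7.55) = 10^-0.67 = 0.2138.
Fraction as HOCl = 1 / (1 + 0.2138) = 0.8239.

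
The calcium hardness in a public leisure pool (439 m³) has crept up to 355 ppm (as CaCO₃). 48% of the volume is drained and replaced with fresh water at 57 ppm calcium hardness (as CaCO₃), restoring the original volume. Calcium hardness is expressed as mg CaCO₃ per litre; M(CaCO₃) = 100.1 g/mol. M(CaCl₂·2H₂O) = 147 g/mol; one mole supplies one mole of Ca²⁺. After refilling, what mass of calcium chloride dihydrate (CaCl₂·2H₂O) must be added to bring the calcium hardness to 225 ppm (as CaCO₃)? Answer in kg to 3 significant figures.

8.41 kg

Volume: 439 m³ = 439,000 L.
After draining 48% and refilling: 355 × 0.52 + 57 × 0.48 = 211.96 ppm.
Deficit to target: 225 − 211.96 = 13.04 mg/L.
As CaCO₃: 13.04 mg/L × 439,000 L = 5725 g; ÷ 100.1 = 57.19 mol Ca²⁺.
Mass: 57.19 × 147 = 8407 g.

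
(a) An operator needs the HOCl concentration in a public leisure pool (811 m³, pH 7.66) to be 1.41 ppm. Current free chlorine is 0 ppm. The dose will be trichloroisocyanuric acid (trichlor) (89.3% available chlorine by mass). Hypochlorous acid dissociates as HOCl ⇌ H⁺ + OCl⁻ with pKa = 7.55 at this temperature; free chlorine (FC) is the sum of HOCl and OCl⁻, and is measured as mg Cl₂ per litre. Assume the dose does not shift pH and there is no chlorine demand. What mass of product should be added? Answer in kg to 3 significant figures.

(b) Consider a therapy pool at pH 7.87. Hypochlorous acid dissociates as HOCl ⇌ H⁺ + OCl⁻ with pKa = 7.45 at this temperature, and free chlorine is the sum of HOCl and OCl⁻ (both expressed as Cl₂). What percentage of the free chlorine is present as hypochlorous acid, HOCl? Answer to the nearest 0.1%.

(a) Volume: 811 m³ = 811,000 L.
(a) [OCl⁻]/[HOCl] = 10^(pH − pKa) = 10^(7.66 − 7.55) = 1.288; fraction as HOCl = 1/(1 + 1.288) = 0.437.
(a) Free chlorine required for 1.41 ppm HOCl: 1.41 / 0.437 = 3.226 ppm.
(a) FC to add: 3.226 − 0 = 3.226 mg/L as Cl₂.
(a) Cl₂ equivalent: 3.226 mg/L × 811,000 L = 2617 g.
(a) Product at 89.3% available Cl: 2617 / 0.893 = 2930 g.

(b) [OCl⁻]/[HOCl] = 10^(pH − pKa) = 10^(7.87 − 7.45) = 10^0.42 = 2.63.
(b) Fraction as HOCl = 1 / (1 + 2.63) = 0.2755.

(a) 2.93 kg; (b) 27.5%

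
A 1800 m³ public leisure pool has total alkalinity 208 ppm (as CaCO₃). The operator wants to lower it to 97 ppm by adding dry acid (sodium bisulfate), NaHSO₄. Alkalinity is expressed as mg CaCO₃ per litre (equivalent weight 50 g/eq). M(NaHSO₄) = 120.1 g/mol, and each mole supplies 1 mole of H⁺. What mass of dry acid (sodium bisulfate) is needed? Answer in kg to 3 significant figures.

Volume: 1800 m³ = 1,800,000 L.
Alkalinity to neutralize: (208 − 97) = 111 mg/L as CaCO₃ × 1,800,000 L = 199,800 g as CaCO₃.
Equivalents of H⁺ required: 199,800 ÷ 50 g/eq = 3996 eq = 3996 mol NaHSO₄.
Mass of NaHSO₄: 3996 × 120.1 = 479,900 g.

480 kg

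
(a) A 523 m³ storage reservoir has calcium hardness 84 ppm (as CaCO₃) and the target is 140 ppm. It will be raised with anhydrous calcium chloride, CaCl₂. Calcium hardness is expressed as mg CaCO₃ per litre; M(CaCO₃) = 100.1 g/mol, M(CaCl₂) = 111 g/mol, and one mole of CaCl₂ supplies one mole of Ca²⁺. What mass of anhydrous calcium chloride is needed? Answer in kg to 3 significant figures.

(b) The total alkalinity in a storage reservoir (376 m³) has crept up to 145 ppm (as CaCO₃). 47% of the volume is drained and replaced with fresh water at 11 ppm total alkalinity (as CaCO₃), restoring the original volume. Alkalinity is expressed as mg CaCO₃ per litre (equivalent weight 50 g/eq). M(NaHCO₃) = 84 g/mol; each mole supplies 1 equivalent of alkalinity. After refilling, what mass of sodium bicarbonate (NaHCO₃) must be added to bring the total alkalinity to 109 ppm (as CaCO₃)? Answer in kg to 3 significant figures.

(a) 32.5 kg; (b) 17.0 kg

(a) Volume: 523 m³ = 523,000 L.
(a) Hardness to add: (140 − 84) = 56 mg/L as CaCO₃ × 523,000 L = 29,290 g as CaCO₃.
(a) Moles of Ca²⁺ (1 mol Ca²⁺ ≡ 1 mol CaCO₃): 29,290 / 100.1 g/mol = 292.6 mol.
(a) Mass of CaCl₂: 292.6 × 111 = 32,480 g.

(b) Volume: 376 m³ = 376,000 L.
(b) After draining 47% and refilling: 145 × 0.53 + 11 × 0.47 = 82.02 ppm.
(b) Deficit to target: 109 − 82.02 = 26.98 mg/L.
(b) As CaCO₃: 26.98 mg/L × 376,000 L = 10,140 g; ÷ 50 g/eq ÷ 1 = 202.9 mol NaHCO₃.
(b) Mass: 202.9 × 84 = 17,040 g.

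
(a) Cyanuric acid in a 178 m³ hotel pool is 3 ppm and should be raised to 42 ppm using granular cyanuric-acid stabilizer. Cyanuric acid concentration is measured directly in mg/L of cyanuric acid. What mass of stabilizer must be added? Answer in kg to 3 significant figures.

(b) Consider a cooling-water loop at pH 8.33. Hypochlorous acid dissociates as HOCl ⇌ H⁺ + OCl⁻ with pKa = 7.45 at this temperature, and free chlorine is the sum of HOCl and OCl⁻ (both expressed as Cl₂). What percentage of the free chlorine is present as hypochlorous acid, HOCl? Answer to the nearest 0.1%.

(a) Volume: 178 m³ = 178,000 L.
(a) CYA to add: (42 − 3) = 39 mg/L × 178,000 L = 6942 g cyanuric acid.

(b) [OCl⁻]/[HOCl] = 10^(pH − pKa) = 10^(8.33 − 7.45) = 10^0.88 = 7.586.
(b) Fraction as HOCl = 1 / (1 + 7.586) = 0.1165.

(a) 6.94 kg; (b) 11.6%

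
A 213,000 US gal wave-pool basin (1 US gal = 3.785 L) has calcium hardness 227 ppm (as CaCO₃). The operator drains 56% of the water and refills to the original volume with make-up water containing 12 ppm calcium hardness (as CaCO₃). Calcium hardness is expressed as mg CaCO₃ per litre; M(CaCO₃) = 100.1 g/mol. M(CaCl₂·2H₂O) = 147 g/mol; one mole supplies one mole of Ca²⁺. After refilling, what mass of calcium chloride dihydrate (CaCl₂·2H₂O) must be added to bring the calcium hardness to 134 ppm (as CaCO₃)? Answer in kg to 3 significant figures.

32.4 kg

Volume: 213,000 US gal × 3.785 L/gal = 806,205 L.
After draining 56% and refilling: 227 × 0.44 + 12 × 0.56 = 106.6 ppm.
Deficit to target: 134 − 106.6 = 27.4 mg/L.
As CaCO₃: 27.4 mg/L × 806,205 L = 22,090 g; ÷ 100.1 = 220.7 mol Ca²⁺.
Mass: 220.7 × 147 = 32,440 g.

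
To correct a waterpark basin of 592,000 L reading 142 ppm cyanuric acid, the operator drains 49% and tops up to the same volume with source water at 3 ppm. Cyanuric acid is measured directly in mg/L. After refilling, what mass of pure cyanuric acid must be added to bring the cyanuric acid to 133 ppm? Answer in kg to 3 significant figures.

After draining 49% and refilling: 142 × 0.51 + 3 × 0.49 = 73.89 ppm.
Deficit to target: 133 − 73.89 = 59.11 mg/L.
Mass: 59.11 mg/L × 592,000 L = 34,990 g cyanuric acid.

35.0 kg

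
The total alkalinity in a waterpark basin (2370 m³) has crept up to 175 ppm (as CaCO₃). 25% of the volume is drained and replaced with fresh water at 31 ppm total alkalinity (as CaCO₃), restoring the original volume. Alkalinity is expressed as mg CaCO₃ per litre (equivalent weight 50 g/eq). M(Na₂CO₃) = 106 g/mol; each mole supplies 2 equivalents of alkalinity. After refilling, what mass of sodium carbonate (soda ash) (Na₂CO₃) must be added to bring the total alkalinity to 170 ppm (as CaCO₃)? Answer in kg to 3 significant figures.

77.9 kg

Volume: 2370 m³ = 2,370,000 L.
After draining 25% and refilling: 175 × 0.75 + 31 × 0.25 = 139 ppm.
Deficit to target: 170 − 139 = 31 mg/L.
As CaCO₃: 31 mg/L × 2,370,000 L = 73,470 g; ÷ 50 g/eq ÷ 2 = 734.7 mol Na₂CO₃.
Mass: 734.7 × 106 = 77,880 g.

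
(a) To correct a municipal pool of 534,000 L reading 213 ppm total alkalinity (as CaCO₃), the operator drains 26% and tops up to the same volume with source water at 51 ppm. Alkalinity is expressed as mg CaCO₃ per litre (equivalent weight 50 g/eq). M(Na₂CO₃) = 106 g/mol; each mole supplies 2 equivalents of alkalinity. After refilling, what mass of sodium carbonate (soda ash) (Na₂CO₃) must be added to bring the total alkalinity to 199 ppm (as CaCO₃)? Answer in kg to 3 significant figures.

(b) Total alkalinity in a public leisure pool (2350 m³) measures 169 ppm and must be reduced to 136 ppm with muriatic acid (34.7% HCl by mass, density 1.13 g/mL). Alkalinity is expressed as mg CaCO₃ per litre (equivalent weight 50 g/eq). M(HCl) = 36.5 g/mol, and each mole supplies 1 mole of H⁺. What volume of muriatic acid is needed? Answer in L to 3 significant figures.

(a) 15.9 kg; (b) 144 L

(a) After draining 26% and refilling: 213 × 0.74 + 51 × 0.26 = 170.88 ppm.
(a) Deficit to target: 199 − 170.88 = 28.12 mg/L.
(a) As CaCO₃: 28.12 mg/L × 534,000 L = 15,020 g; ÷ 50 g/eq ÷ 2 = 150.2 mol Na₂CO₃.
(a) Mass: 150.2 × 106 = 15,920 g.

(b) Volume: 2350 m³ = 2,350,000 L.
(b) Alkalinity to neutralize: (169 − 136) = 33 mg/L as CaCO₃ × 2,350,000 L = 77,550 g as CaCO₃.
(b) Equivalents of H⁺ required: 77,550 ÷ 50 g/eq = 1551 eq = 1551 mol HCl.
(b) Mass of HCl: 1551 × 36.5 = 56,610 g.
(b) Mass of 34.7% solution: 56,610 / 0.347 = 163,100 g.
(b) Volume: 163,100 g ÷ 1.13 g/mL = 144,400 mL.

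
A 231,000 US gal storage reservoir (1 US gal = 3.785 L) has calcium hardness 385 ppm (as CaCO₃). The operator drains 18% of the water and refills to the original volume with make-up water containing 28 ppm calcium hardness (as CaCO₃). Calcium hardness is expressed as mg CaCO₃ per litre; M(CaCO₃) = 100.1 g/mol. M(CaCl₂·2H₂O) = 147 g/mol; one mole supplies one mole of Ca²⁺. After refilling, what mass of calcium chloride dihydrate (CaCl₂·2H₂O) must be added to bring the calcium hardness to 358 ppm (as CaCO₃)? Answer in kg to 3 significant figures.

Volume: 231,000 US gal × 3.785 L/gal = 874,335 L.
After draining 18% and refilling: 385 × 0.82 + 28 × 0.18 = 320.74 ppm.
Deficit to target: 358 − 320.74 = 37.26 mg/L.
As CaCO₃: 37.26 mg/L × 874,335 L = 32,580 g; ÷ 100.1 = 325.5 mol Ca²⁺.
Mass: 325.5 × 147 = 47,840 g.

47.8 kg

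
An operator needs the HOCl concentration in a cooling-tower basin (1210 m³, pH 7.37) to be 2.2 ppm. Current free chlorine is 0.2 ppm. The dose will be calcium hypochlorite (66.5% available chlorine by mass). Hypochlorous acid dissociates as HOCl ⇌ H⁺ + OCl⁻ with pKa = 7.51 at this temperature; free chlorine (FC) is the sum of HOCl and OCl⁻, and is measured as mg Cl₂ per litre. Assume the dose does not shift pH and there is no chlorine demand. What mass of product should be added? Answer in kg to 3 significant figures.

6.54 kg

Volume: 1210 m³ = 1,210,000 L.
[OCl⁻]/[HOCl] = 10^(pH − pKa) = 10^(7.37 − 7.51) = 0.7244; fraction as HOCl = 1/(1 + 0.7244) = 0.5799.
Free chlorine required for 2.2 ppm HOCl: 2.2 / 0.5799 = 3.794 ppm.
FC to add: 3.794 − 0.2 = 3.594 mg/L as Cl₂.
Cl₂ equivalent: 3.594 mg/L × 1,210,000 L = 4348 g.
Product at 66.5% available Cl: 4348 / 0.665 = 6539 g.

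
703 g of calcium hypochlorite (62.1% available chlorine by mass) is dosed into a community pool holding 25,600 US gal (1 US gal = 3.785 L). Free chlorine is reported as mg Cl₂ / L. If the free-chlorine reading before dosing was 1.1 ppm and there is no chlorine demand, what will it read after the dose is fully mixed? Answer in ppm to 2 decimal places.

Volume: 25,600 US gal × 3.785 L/gal = 96,896 L.
Available chlorine delivered: 703 g × 0.621 = 436.6 g as Cl₂.
Concentration rise: 436.6 g / 96,896 L = 4.505 mg/L = 4.51 ppm.
Final FC: 1.1 + 4.51 = 5.61 ppm.

5.61 ppm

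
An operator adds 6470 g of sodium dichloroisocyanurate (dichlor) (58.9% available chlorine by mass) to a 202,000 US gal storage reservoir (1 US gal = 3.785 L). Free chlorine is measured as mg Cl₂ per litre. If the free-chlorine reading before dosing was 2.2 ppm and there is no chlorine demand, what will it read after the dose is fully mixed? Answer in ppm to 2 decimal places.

7.18 ppm

Volume: 202,000 US gal × 3.785 L/gal = 764,570 L.
Available chlorine delivered: 6470 g × 0.589 = 3811 g as Cl₂.
Concentration rise: 3811 g / 764,570 L = 4.984 mg/L = 4.98 ppm.
Final FC: 2.2 + 4.98 = 7.18 ppm.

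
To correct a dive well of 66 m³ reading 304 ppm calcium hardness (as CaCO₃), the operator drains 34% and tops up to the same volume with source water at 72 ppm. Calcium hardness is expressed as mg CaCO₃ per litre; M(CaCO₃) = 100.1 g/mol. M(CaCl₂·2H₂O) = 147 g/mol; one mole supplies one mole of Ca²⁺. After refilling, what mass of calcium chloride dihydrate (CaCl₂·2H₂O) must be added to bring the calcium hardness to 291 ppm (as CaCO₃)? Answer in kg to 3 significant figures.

Volume: 66 m³ = 66,000 L.
After draining 34% and refilling: 304 × 0.66 + 72 × 0.34 = 225.12 ppm.
Deficit to target: 291 − 225.12 = 65.88 mg/L.
As CaCO₃: 65.88 mg/L × 66,000 L = 4348 g; ÷ 100.1 = 43.44 mol Ca²⁺.
Mass: 43.44 × 147 = 6385 g.

6.39 kg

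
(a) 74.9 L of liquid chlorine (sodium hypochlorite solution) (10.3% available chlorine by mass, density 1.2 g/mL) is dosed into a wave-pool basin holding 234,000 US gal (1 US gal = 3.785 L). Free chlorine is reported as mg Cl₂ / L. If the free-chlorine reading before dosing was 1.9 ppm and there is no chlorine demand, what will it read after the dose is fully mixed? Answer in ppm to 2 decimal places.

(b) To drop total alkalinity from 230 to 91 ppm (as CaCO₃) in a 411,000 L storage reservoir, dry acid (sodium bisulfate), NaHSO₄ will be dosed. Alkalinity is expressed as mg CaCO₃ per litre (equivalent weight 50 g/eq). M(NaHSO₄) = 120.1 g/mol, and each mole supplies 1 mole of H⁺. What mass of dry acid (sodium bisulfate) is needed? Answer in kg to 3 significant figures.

(a) 12.35 ppm; (b) 137 kg

(a) Volume: 234,000 US gal × 3.785 L/gal = 885,690 L.
(a) Mass of solution: 74.9 L × 1000 mL/L × 1.2 g/mL = 89,880 g.
(a) Available chlorine delivered: 89,880 g × 0.103 = 9258 g as Cl₂.
(a) Concentration rise: 9258 g / 885,690 L = 10.45 mg/L = 10.45 ppm.
(a) Final FC: 1.9 + 10.45 = 12.35 ppm.

(b) Alkalinity to neutralize: (230 − 91) = 139 mg/L as CaCO₃ × 411,000 L = 57,130 g as CaCO₃.
(b) Equivalents of H⁺ required: 57,130 ÷ 50 g/eq = 1143 eq = 1143 mol NaHSO₄.
(b) Mass of NaHSO₄: 1143 × 120.1 = 137,200 g.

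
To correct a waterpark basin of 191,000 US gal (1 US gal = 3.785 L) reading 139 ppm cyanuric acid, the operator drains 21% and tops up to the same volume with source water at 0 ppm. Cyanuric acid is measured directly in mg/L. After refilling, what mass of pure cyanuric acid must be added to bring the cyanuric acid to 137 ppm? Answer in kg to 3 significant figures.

Volume: 191,000 US gal × 3.785 L/gal = 722,935 L.
After draining 21% and refilling: 139 × 0.79 + 0 × 0.21 = 109.81 ppm.
Deficit to target: 137 − 109.81 = 27.19 mg/L.
Mass: 27.19 mg/L × 722,935 L = 19,660 g cyanuric acid.

19.7 kg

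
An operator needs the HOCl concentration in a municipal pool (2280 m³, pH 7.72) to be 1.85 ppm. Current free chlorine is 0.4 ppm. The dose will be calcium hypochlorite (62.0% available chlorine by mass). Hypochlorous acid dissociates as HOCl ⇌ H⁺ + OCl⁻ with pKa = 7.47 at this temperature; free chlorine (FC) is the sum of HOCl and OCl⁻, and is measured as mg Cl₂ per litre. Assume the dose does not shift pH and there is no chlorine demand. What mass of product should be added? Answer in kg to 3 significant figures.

Volume: 2280 m³ = 2,280,000 L.
[OCl⁻]/[HOCl] = 10^(pH − pKa) = 10^(7.72 − 7.47) = 1.778; fraction as HOCl = 1/(1 + 1.778) = 0.3599.
Free chlorine required for 1.85 ppm HOCl: 1.85 / 0.3599 = 5.14 ppm.
FC to add: 5.14 − 0.4 = 4.74 mg/L as Cl₂.
Cl₂ equivalent: 4.74 mg/L × 2,280,000 L = 10,810 g.
Product at 62.0% available Cl: 10,810 / 0.62 = 17,430 g.

17.4 kg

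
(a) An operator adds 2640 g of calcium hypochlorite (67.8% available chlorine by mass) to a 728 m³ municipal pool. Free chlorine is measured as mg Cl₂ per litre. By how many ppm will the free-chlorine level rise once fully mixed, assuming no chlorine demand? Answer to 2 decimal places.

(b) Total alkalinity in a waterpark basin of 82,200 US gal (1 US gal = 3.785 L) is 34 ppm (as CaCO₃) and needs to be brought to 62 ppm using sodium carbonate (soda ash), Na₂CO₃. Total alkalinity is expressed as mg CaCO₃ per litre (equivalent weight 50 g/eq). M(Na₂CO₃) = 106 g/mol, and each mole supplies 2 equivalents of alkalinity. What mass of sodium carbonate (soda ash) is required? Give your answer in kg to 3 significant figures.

(a) Volume: 728 m³ = 728,000 L.
(a) Available chlorine delivered: 2640 g × 0.678 = 1790 g as Cl₂.
(a) Concentration rise: 1790 g / 728,000 L = 2.459 mg/L = 2.46 ppm.

(b) Volume: 82,200 US gal × 3.785 L/gal = 311,127 L.
(b) Alkalinity to add: (62 − 34) = 28 mg/L as CaCO₃ × 311,127 L = 8712 g as CaCO₃.
(b) Equivalents: 8712 g ÷ 50 g/eq = 174.2 eq.
(b) Each mole of Na₂CO₃ supplies 2 eq, so 174.2 / 2 = 87.12 mol.
(b) Mass: 87.12 mol × 106 g/mol = 9234 g.

(a) 2.46 ppm; (b) 9.23 kg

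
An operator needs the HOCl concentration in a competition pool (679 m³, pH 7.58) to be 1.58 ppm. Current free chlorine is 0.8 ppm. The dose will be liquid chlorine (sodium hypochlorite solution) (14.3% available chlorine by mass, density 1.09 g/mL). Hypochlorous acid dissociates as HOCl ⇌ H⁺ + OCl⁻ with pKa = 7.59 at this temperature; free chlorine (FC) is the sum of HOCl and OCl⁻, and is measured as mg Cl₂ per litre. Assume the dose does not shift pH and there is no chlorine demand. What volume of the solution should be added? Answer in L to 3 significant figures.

10.1 L

Volume: 679 m³ = 679,000 L.
[OCl⁻]/[HOCl] = 10^(pH − pKa) = 10^(7.58 − 7.59) = 0.9772; fraction as HOCl = 1/(1 + 0.9772) = 0.5058.
Free chlorine required for 1.58 ppm HOCl: 1.58 / 0.5058 = 3.124 ppm.
FC to add: 3.124 − 0.8 = 2.324 mg/L as Cl₂.
Cl₂ equivalent: 2.324 mg/L × 679,000 L = 1578 g.
Product at 14.3% available Cl: 1578 / 0.143 = 11,040 g.
Volume: 11,040 g ÷ 1.09 g/mL = 10,120 mL.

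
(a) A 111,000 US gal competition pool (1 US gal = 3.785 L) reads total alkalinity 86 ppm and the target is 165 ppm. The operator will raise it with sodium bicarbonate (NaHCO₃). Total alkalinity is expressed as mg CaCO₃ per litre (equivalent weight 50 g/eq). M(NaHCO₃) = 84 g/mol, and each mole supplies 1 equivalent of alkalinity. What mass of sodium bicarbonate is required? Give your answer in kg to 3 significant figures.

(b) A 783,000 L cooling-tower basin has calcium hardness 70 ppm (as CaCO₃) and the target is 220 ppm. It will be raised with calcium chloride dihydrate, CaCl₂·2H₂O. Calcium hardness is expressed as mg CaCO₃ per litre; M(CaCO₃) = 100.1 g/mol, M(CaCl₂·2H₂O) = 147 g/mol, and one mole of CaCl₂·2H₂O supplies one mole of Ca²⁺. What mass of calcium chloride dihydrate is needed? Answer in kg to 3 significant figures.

(a) Volume: 111,000 US gal × 3.785 L/gal = 420,135 L.
(a) Alkalinity to add: (165 − 86) = 79 mg/L as CaCO₃ × 420,135 L = 33,190 g as CaCO₃.
(a) Equivalents: 33,190 g ÷ 50 g/eq = 663.8 eq.
(a) NaHCO₃ supplies 1 eq per mole → 663.8 mol.
(a) Mass: 663.8 mol × 84 g/mol = 55,760 g.

(b) Hardness to add: (220 − 70) = 150 mg/L as CaCO₃ × 783,000 L = 117,400 g as CaCO₃.
(b) Moles of Ca²⁺ (1 mol Ca²⁺ ≡ 1 mol CaCO₃): 117,400 / 100.1 g/mol = 1173 mol.
(b) Mass of CaCl₂·2H₂O: 1173 × 147 = 172,500 g.

(a) 55.8 kg; (b) 172 kg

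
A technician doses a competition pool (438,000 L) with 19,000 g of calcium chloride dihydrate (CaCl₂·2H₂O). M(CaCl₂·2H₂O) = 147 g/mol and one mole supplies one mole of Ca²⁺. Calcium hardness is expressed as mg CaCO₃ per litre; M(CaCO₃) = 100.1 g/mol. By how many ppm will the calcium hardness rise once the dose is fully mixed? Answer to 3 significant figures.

Moles of Ca²⁺: 19,000 g ÷ 147 g/mol = 129.3 mol.
As CaCO₃: 129.3 mol × 100.1 g/mol = 12,940 g.
Rise: 12,940 g / 438,000 L × 1000 = 29.54 mg/L.

29.5 ppm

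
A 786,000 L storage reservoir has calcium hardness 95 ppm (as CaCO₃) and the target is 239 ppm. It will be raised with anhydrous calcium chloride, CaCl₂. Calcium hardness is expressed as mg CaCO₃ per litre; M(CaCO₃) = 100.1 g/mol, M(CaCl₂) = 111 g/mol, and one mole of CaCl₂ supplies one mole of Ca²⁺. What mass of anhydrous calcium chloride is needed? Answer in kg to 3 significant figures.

126 kg

Hardness to add: (239 − 95) = 144 mg/L as CaCO₃ × 786,000 L = 113,200 g as CaCO₃.
Moles of Ca²⁺ (1 mol Ca²⁺ ≡ 1 mol CaCO₃): 113,200 / 100.1 g/mol = 1131 mol.
Mass of CaCl₂: 1131 × 111 = 125,500 g.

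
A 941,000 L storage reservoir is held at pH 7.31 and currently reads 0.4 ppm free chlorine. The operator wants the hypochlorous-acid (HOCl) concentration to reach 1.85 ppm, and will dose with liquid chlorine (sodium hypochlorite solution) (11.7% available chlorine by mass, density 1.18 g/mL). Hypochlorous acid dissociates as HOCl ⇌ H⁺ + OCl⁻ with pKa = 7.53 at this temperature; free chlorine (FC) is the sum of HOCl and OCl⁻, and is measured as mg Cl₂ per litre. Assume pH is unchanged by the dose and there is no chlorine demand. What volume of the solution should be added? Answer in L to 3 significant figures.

17.5 L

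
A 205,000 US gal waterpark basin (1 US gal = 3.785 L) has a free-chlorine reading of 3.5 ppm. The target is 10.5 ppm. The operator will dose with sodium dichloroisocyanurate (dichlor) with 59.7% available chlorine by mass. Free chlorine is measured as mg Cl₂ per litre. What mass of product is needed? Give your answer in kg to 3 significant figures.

Volume: 205,000 US gal × 3.785 L/gal = 775,925 L.
Chlorine deficit: 10.5 − 3.5 = 7 ppm = 7 mg/L as Cl₂.
Cl₂ equivalent needed: 7 mg/L × 775,925 L = 5,431,000 mg = 5431 g.
Product at 59.7% available chlorine: 5431 / 0.597 = 9098 g.

9.10 kg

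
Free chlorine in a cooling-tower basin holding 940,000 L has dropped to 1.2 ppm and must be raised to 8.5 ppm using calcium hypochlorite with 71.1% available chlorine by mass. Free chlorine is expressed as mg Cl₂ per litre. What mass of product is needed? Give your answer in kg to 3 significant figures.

Chlorine deficit: 8.5 − 1.2 = 7.3 ppm = 7.3 mg/L as Cl₂.
Cl₂ equivalent needed: 7.3 mg/L × 940,000 L = 6,862,000 mg = 6862 g.
Product at 71.1% available chlorine: 6862 / 0.711 = 9651 g.

9.65 kg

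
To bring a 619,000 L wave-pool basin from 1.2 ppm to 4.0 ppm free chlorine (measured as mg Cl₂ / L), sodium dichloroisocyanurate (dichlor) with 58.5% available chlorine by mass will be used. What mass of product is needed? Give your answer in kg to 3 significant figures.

Chlorine deficit: 4.0 − 1.2 = 2.8 ppm = 2.8 mg/L as Cl₂.
Cl₂ equivalent needed: 2.8 mg/L × 619,000 L = 1,733,000 mg = 1733 g.
Product at 58.5% available chlorine: 1733 / 0.585 = 2963 g.

2.96 kg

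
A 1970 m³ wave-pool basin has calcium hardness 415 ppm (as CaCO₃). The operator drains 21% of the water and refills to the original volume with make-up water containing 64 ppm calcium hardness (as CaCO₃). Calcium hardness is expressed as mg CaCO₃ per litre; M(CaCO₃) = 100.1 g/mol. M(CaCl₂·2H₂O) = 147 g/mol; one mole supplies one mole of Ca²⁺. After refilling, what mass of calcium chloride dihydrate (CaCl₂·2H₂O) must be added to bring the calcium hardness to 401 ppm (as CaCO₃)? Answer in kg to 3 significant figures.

173 kg

Volume: 1970 m³ = 1,970,000 L.
After draining 21% and refilling: 415 × 0.79 + 64 × 0.21 = 341.29 ppm.
Deficit to target: 401 − 341.29 = 59.71 mg/L.
As CaCO₃: 59.71 mg/L × 1,970,000 L = 117,600 g; ÷ 100.1 = 1175 mol Ca²⁺.
Mass: 1175 × 147 = 172,700 g.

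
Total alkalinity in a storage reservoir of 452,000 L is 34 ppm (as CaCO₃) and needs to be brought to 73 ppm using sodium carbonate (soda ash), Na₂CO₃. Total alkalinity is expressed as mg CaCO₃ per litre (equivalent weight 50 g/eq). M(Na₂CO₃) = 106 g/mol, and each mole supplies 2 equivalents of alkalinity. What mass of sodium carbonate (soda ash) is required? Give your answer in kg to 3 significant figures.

Alkalinity to add: (73 − 34) = 39 mg/L as CaCO₃ × 452,000 L = 17,630 g as CaCO₃.
Equivalents: 17,630 g ÷ 50 g/eq = 352.6 eq.
Each mole of Na₂CO₃ supplies 2 eq, so 352.6 / 2 = 176.3 mol.
Mass: 176.3 mol × 106 g/mol = 18,690 g.

18.7 kg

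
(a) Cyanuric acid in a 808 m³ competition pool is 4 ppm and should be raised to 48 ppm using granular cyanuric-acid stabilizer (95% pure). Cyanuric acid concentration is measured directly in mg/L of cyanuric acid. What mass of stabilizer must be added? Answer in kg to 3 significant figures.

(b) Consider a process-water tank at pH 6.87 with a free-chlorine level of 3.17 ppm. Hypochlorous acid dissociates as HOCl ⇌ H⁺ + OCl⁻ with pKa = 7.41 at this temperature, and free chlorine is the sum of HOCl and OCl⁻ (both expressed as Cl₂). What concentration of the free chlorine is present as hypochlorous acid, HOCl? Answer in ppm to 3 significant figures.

(a) 37.4 kg; (b) 2.46 ppm

(a) Volume: 808 m³ = 808,000 L.
(a) CYA to add: (48 − 4) = 44 mg/L × 808,000 L = 35,550 g cyanuric acid.
(a) At 95% purity: 35,550 / 0.95 = 37,420 g product.

(b) [OCl⁻]/[HOCl] = 10^(pH − pKa) = 10^(6.87 − 7.41) = 10^-0.54 = 0.2884.
(b) Fraction as HOCl = 1 / (1 + 0.2884) = 0.7762.
(b) HOCl = 0.7762 × 3.17 ppm = 2.46 ppm.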